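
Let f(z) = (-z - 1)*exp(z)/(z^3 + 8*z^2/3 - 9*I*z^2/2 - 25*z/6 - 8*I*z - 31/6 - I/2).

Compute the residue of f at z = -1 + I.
Write f(z) = P(z)/Q(z) with P(z) = (-z - 1)*exp(z) and Q(z) = z^3 + 8*z^2/3 - 9*I*z^2/2 - 25*z/6 - 8*I*z - 31/6 - I/2.
The denominator factors as Q(z) = (z + 1 - 2*I)*(z + 2/3 - 3*I/2)*(z + 1 - I), so z = -1 + I is a simple zero of Q and P is analytic there; z = -1 + I is therefore a simple pole and
  Res(f, z₀) = P(z₀)/Q'(z₀).

Q'(z) = 3*z^2 + 16*z/3 - 9*I*z - 25/6 - 8*I, so Q'(-1 + I) = -1/2 + I/3.
P(-1 + I) = -I*exp(-1 + I).

Res(f, -1 + I) = (-I*exp(-1 + I))/(-1/2 + I/3) = (-12/13 + 18*I/13)*exp(-1 + I)

Final answer: (-12/13 + 18*I/13)*exp(-1 + I)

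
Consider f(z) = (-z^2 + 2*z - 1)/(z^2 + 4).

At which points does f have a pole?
The singularities of f are the zeros of the denominator. Factoring,
  z^2 + 4 = (z + 2*I)*(z - 2*I)
so the candidates are z = -2*I, z = 2*I.

Check the numerator P(z) = -z^2 + 2*z - 1 at each one:
  P(-2*I) = 3 - 4*I ≠ 0, so z = -2*I is a (simple) pole.
  P(2*I) = 3 + 4*I ≠ 0, so z = 2*I is a (simple) pole.

Poles of f: {-2*I, 2*I}

Final answer: {-2*I, 2*I}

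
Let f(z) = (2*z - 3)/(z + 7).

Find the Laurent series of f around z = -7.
-17/(z + 7) + 2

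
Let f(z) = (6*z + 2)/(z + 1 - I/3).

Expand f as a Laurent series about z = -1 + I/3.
Put w = z - (-1 + I/3), i.e. z = w - 1 + I/3. The denominator is w, so it suffices to rewrite the numerator in powers of w.

P(z) = 6*z + 2
P(w - 1 + I/3) = -4 + 2*I + 6*w

Dividing each term by w:
  f = (-4 + 2*I)/w + 6

Substituting back w = z + 1 - I/3:
  f(z) = (-4 + 2*I)/(z + 1 - I/3) + 6

The series is finite because the numerator is a polynomial; the negative powers form the principal part, and the coefficient of 1/(z + 1 - I/3) gives Res(f, -1 + I/3) = -4 + 2*I.

Final answer: (-4 + 2*I)/(z + 1 - I/3) + 6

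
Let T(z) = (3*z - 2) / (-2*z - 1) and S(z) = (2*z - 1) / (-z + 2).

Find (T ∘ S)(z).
(-8*z + 7)/(3*z)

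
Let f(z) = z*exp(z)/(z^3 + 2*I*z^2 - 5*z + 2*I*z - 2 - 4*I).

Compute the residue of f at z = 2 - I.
(9/34 - I/17)*exp(2 - I)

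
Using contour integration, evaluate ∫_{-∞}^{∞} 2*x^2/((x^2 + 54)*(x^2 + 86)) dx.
Let f(z) = 2*z^2/((z^2 + 54)*(z^2 + 86)). The denominator has no real zeros and deg Q - deg P = 2 ≥ 2, so the integral of f over the upper semicircle |z| = R tends to 0 as R → ∞. Closing the contour in the upper half-plane,
  ∫_{-∞}^{∞} f(x) dx = 2πi · Σ Res(f, z_k)  over the poles with Im z_k > 0.

Zeros of the denominator: z^2 + 54 = 0 gives z = ±3*sqrt(6)*I; z^2 + 86 = 0 gives z = ±sqrt(86)*I.
Upper half-plane: z = 3*sqrt(6)*I, z = sqrt(86)*I (simple).

Each pole is a simple zero of Q(z) = z^4 + 140*z^2 + 4644, so Res(f, z₀) = P(z₀)/Q'(z₀) with P(z) = 2*z^2, Q'(z) = 4*z^3 + 280*z:
  Res(f, 3*sqrt(6)*I) = (-108)/(192*sqrt(6)*I) = 3*sqrt(6)*I/32
  Res(f, sqrt(86)*I) = (-172)/(-64*sqrt(86)*I) = -sqrt(86)*I/32

Sum of residues: I*(-sqrt(86) + 3*sqrt(6))/32
∫_{-∞}^{∞} f(x) dx = 2πi · (I*(-sqrt(86) + 3*sqrt(6))/32) = pi*(-3*sqrt(6) + sqrt(86))/16

Final answer: pi*(-3*sqrt(6) + sqrt(86))/16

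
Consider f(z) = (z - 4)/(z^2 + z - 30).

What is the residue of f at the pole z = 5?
Write f(z) = P(z)/Q(z) with P(z) = z - 4 and Q(z) = z^2 + z - 30.
The denominator factors as Q(z) = (z - 5)*(z + 6), so z = 5 is a simple zero of Q and P is analytic there; z = 5 is therefore a simple pole and
  Res(f, z₀) = P(z₀)/Q'(z₀).

Q'(z) = 2*z + 1, so Q'(5) = 11.
P(5) = 1.

Res(f, 5) = (1)/(11) = 1/11

Final answer: 1/11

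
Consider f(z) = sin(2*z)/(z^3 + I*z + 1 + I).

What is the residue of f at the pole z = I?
Write f(z) = P(z)/Q(z) with P(z) = sin(2*z) and Q(z) = z^3 + I*z + 1 + I.
The denominator factors as Q(z) = (z - 1 + I)*(z + 1)*(z - I), so z = I is a simple zero of Q and P is analytic there; z = I is therefore a simple pole and
  Res(f, z₀) = P(z₀)/Q'(z₀).

Q'(z) = 3*z^2 + I, so Q'(I) = -3 + I.
P(I) = I*sinh(2).

Res(f, I) = (I*sinh(2))/(-3 + I) = (1/10 - 3*I/10)*sinh(2)

Final answer: (1/10 - 3*I/10)*sinh(2)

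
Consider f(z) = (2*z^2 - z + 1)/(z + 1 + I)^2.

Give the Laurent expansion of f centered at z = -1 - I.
Put w = z - (-1 - I), i.e. z = w - 1 - I. The denominator is w^2, so it suffices to rewrite the numerator in powers of w.

P(z) = 2*z^2 - z + 1
P(w - 1 - I) = 2 + 5*I + (-5 - 4*I)*w + 2*w^2

Dividing each term by w^2:
  f = (2 + 5*I)/w^2 + (-5 - 4*I)/w + 2

Substituting back w = z + 1 + I:
  f(z) = (2 + 5*I)/(z + 1 + I)^2 + (-5 - 4*I)/(z + 1 + I) + 2

The series is finite because the numerator is a polynomial; the negative powers form the principal part, and the coefficient of 1/(z + 1 + I) gives Res(f, -1 - I) = -5 - 4*I.

Final answer: (2 + 5*I)/(z + 1 + I)^2 + (-5 - 4*I)/(z + 1 + I) + 2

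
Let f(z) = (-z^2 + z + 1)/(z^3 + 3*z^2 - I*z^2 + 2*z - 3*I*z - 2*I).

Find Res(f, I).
Write f(z) = P(z)/Q(z) with P(z) = -z^2 + z + 1 and Q(z) = z^3 + 3*z^2 - I*z^2 + 2*z - 3*I*z - 2*I.
The denominator factors as Q(z) = (z + 1)*(z - I)*(z + 2), so z = I is a simple zero of Q and P is analytic there; z = I is therefore a simple pole and
  Res(f, z₀) = P(z₀)/Q'(z₀).

Q'(z) = 3*z^2 + 6*z - 2*I*z + 2 - 3*I, so Q'(I) = 1 + 3*I.
P(I) = 2 + I.

Res(f, I) = (2 + I)/(1 + 3*I) = 1/2 - I/2

Final answer: 1/2 - I/2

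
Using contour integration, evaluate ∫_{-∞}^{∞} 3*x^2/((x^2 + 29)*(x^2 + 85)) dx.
Let f(z) = 3*z^2/((z^2 + 29)*(z^2 + 85)). The denominator has no real zeros and deg Q - deg P = 2 ≥ 2, so the integral of f over the upper semicircle |z| = R tends to 0 as R → ∞. Closing the contour in the upper half-plane,
  ∫_{-∞}^{∞} f(x) dx = 2πi · Σ Res(f, z_k)  over the poles with Im z_k > 0.

Zeros of the denominator: z^2 + 29 = 0 gives z = ±sqrt(29)*I; z^2 + 85 = 0 gives z = ±sqrt(85)*I.
Upper half-plane: z = sqrt(29)*I, z = sqrt(85)*I (simple).

Each pole is a simple zero of Q(z) = z^4 + 114*z^2 + 2465, so Res(f, z₀) = P(z₀)/Q'(z₀) with P(z) = 3*z^2, Q'(z) = 4*z^3 + 228*z:
  Res(f, sqrt(29)*I) = (-87)/(112*sqrt(29)*I) = 3*sqrt(29)*I/112
  Res(f, sqrt(85)*I) = (-255)/(-112*sqrt(85)*I) = -3*sqrt(85)*I/112

Sum of residues: 3*I*(-sqrt(85) + sqrt(29))/112
∫_{-∞}^{∞} f(x) dx = 2πi · (3*I*(-sqrt(85) + sqrt(29))/112) = 3*pi*(-sqrt(29) + sqrt(85))/56

Final answer: 3*pi*(-sqrt(29) + sqrt(85))/56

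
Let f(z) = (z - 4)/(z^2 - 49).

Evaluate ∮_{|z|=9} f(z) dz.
By the residue theorem, ∮_C f(z) dz = 2πi · (sum of the residues of f at the poles inside |z| = 9).

The denominator factors as (z + 7)*(z - 7), so the singularities of f are simple poles at z = -7, z = 7.
  |-7|² = 49 < 81 = 9², so this pole is inside the contour.
  |7|² = 49 < 81 = 9², so this pole is inside the contour.

With P(z) = z - 4 and Q(z) = z^2 - 49, each pole is simple, so Res(f, z₀) = P(z₀)/Q'(z₀) with Q'(z) = 2*z.
  Res(f, -7) = P(-7)/Q'(-7) = (-11)/(-14) = 11/14
  Res(f, 7) = P(7)/Q'(7) = (3)/(14) = 3/14

Sum of residues inside C: 1
∮_C f(z) dz = 2πi · (1) = 2*I*pi

Final answer: 2*I*pi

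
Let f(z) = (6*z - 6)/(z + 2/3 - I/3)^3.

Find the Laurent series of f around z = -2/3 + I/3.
Put w = z - (-2/3 + I/3), i.e. z = w - 2/3 + I/3. The denominator is w^3, so it suffices to rewrite the numerator in powers of w.

P(z) = 6*z - 6
P(w - 2/3 + I/3) = -10 + 2*I + 6*w

Dividing each term by w^3:
  f = (-10 + 2*I)/w^3 + 6/w^2

Substituting back w = z + 2/3 - I/3:
  f(z) = (-10 + 2*I)/(z + 2/3 - I/3)^3 + 6/(z + 2/3 - I/3)^2

The series is finite because the numerator is a polynomial; the negative powers form the principal part.

Final answer: (-10 + 2*I)/(z + 2/3 - I/3)^3 + 6/(z + 2/3 - I/3)^2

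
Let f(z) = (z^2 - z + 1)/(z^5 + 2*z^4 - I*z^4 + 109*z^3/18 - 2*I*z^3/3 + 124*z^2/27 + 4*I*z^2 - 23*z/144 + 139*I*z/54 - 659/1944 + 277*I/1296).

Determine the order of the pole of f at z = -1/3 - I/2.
Factor the denominator:
  z^5 + 2*z^4 - I*z^4 + 109*z^3/18 - 2*I*z^3/3 + 124*z^2/27 + 4*I*z^2 - 23*z/144 + 139*I*z/54 - 659/1944 + 277*I/1296 = (z + 1/3 + I/2)^4*(z + 2/3 - 3*I)

The numerator P(z) = z^2 - z + 1 has P(-1/3 - I/2) = 43/36 + 5*I/6 ≠ 0, so no factor of (z + 1/3 + I/2) cancels.
Near z = -1/3 - I/2 we can therefore write f(z) = g(z)/(z + 1/3 + I/2)^4 with g analytic at -1/3 - I/2 and g(-1/3 - I/2) ≠ 0 (g is the numerator divided by the remaining denominator factors).

Hence z = -1/3 - I/2 is a pole of order 4.

Final answer: 4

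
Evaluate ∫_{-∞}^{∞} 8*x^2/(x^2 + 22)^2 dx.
2*sqrt(22)*pi/11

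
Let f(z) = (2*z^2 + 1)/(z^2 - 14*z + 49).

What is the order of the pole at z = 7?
Factor the denominator:
  z^2 - 14*z + 49 = (z - 7)^2

The numerator P(z) = 2*z^2 + 1 has P(7) = 99 ≠ 0, so no factor of (z - 7) cancels.
Near z = 7 we can therefore write f(z) = g(z)/(z - 7)^2 with g analytic at 7 and g(7) ≠ 0 (g is just the numerator).

Hence z = 7 is a pole of order 2.

Final answer: 2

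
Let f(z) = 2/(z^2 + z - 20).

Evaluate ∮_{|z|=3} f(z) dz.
0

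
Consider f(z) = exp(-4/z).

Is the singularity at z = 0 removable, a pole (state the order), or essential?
essential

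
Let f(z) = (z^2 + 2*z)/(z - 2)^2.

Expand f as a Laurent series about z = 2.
8/(z - 2)^2 + 6/(z - 2) + 1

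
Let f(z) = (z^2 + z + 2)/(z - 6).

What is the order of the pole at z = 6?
Factor the denominator:
  z - 6 = (z - 6)

The numerator P(z) = z^2 + z + 2 has P(6) = 44 ≠ 0, so no factor of (z - 6) cancels.
Near z = 6 we can therefore write f(z) = g(z)/(z - 6) with g analytic at 6 and g(6) ≠ 0 (g is just the numerator).

Hence z = 6 is a pole of order 1.

Final answer: 1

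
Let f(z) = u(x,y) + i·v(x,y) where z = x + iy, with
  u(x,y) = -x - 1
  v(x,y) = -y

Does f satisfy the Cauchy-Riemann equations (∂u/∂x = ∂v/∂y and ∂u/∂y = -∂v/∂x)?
∂u/∂x = -1
∂v/∂y = -1
∂u/∂y = 0
∂v/∂x = 0
∂u/∂x = ∂v/∂y and ∂u/∂y = -∂v/∂x hold identically; f is analytic.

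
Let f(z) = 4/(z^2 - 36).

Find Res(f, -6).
Write f(z) = P(z)/Q(z) with P(z) = 4 and Q(z) = z^2 - 36.
The denominator factors as Q(z) = (z + 6)*(z - 6), so z = -6 is a simple zero of Q and P is analytic there; z = -6 is therefore a simple pole and
  Res(f, z₀) = P(z₀)/Q'(z₀).

Q'(z) = 2*z, so Q'(-6) = -12.
P(-6) = 4.

Res(f, -6) = (4)/(-12) = -1/3

Final answer: -1/3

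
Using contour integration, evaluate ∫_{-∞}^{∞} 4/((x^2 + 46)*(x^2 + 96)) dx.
Let f(z) = 4/((z^2 + 46)*(z^2 + 96)). The denominator has no real zeros and deg Q - deg P = 4 ≥ 2, so the integral of f over the upper semicircle |z| = R tends to 0 as R → ∞. Closing the contour in the upper half-plane,
  ∫_{-∞}^{∞} f(x) dx = 2πi · Σ Res(f, z_k)  over the poles with Im z_k > 0.

Zeros of the denominator: z^2 + 96 = 0 gives z = ±4*sqrt(6)*I; z^2 + 46 = 0 gives z = ±sqrt(46)*I.
Upper half-plane: z = sqrt(46)*I, z = 4*sqrt(6)*I (simple).

Each pole is a simple zero of Q(z) = z^4 + 142*z^2 + 4416, so Res(f, z₀) = P(z₀)/Q'(z₀) with P(z) = 4, Q'(z) = 4*z^3 + 284*z:
  Res(f, sqrt(46)*I) = (4)/(100*sqrt(46)*I) = -sqrt(46)*I/1150
  Res(f, 4*sqrt(6)*I) = (4)/(-400*sqrt(6)*I) = sqrt(6)*I/600

Sum of residues: I*(-sqrt(46)/1150 + sqrt(6)/600)
∫_{-∞}^{∞} f(x) dx = 2πi · (I*(-sqrt(46)/1150 + sqrt(6)/600)) = pi*(-23*sqrt(6) + 12*sqrt(46))/6900

Final answer: pi*(-23*sqrt(6) + 12*sqrt(46))/6900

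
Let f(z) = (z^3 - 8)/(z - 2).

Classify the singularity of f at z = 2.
removable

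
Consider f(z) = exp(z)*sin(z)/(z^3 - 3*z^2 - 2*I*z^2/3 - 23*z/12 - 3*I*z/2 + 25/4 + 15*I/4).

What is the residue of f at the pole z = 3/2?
Write f(z) = P(z)/Q(z) with P(z) = exp(z)*sin(z) and Q(z) = z^3 - 3*z^2 - 2*I*z^2/3 - 23*z/12 - 3*I*z/2 + 25/4 + 15*I/4.
The denominator factors as Q(z) = (z - 3/2)*(z - 3 - I)*(z + 3/2 + I/3), so z = 3/2 is a simple zero of Q and P is analytic there; z = 3/2 is therefore a simple pole and
  Res(f, z₀) = P(z₀)/Q'(z₀).

Q'(z) = 3*z^2 - 6*z - 4*I*z/3 - 23/12 - 3*I/2, so Q'(3/2) = -25/6 - 7*I/2.
P(3/2) = exp(3/2)*sin(3/2).

Res(f, 3/2) = (exp(3/2)*sin(3/2))/(-25/6 - 7*I/2) = (-75/533 + 63*I/533)*exp(3/2)*sin(3/2)

Final answer: (-75/533 + 63*I/533)*exp(3/2)*sin(3/2)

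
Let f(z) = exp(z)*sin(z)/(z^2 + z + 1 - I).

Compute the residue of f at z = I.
(2/5 + I/5)*exp(I)*sinh(1)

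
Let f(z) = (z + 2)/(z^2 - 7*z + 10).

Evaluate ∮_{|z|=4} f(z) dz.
By the residue theorem, ∮_C f(z) dz = 2πi · (sum of the residues of f at the poles inside |z| = 4).

The denominator factors as (z - 5)*(z - 2), so the singularities of f are simple poles at z = 5, z = 2.
  |5|² = 25 > 16 = 4², so this pole is outside the contour.
  |2|² = 4 < 16 = 4², so this pole is inside the contour.

With P(z) = z + 2 and Q(z) = z^2 - 7*z + 10, each pole is simple, so Res(f, z₀) = P(z₀)/Q'(z₀) with Q'(z) = 2*z - 7.
  Res(f, 2) = P(2)/Q'(2) = (4)/(-3) = -4/3

∮_C f(z) dz = 2πi · (-4/3) = -8*I*pi/3

Final answer: -8*I*pi/3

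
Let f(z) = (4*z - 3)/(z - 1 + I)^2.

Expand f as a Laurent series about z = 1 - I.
Put w = z - (1 - I), i.e. z = w + 1 - I. The denominator is w^2, so it suffices to rewrite the numerator in powers of w.

P(z) = 4*z - 3
P(w + 1 - I) = 1 - 4*I + 4*w

Dividing each term by w^2:
  f = (1 - 4*I)/w^2 + 4/w

Substituting back w = z - 1 + I:
  f(z) = (1 - 4*I)/(z - 1 + I)^2 + 4/(z - 1 + I)

The series is finite because the numerator is a polynomial; the negative powers form the principal part, and the coefficient of 1/(z - 1 + I) gives Res(f, 1 - I) = 4.

Final answer: (1 - 4*I)/(z - 1 + I)^2 + 4/(z - 1 + I)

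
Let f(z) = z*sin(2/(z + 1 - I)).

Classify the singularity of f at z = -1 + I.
Let u = z + 1 - I. Then
  sin(2/u) = Σ_{k≥0} (-1)^k (2)^(2k+1)/((2k+1)!·u^(2k+1)) = 2/u - 4/(3*u^3) + 4/(15*u^5) + ...
which has infinitely many negative powers of u, so sin(2/(z + 1 - I)) has an essential singularity at z = -1 + I.
The extra factor z is a nonzero polynomial; if the product had at most a pole at z = -1 + I, dividing by that polynomial would leave sin(2/(z + 1 - I)) with at most a pole too — contradiction. (Equivalently, the product's Laurent series still has infinitely many negative powers.)
So the singularity is essential.

Final answer: essential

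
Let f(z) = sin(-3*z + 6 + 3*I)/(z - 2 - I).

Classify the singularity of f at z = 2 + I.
Let u = z - 2 - I. The argument of sin is -3*z + 6 + 3*I = -3u, so
  f = sin(-3u)/u = ((-3u) - (-3u)^3/6 + ...)/u = -3 + (9/2)*u^2 - ...
The Laurent expansion about u = 0 has no negative powers; equivalently lim_{z→2 + I} f(z) = -3 exists and is finite.
So the singularity is removable.

Final answer: removable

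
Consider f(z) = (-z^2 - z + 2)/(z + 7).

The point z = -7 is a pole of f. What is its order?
Factor the denominator:
  z + 7 = (z + 7)

The numerator P(z) = -z^2 - z + 2 has P(-7) = -40 ≠ 0, so no factor of (z + 7) cancels.
Near z = -7 we can therefore write f(z) = g(z)/(z + 7) with g analytic at -7 and g(-7) ≠ 0 (g is just the numerator).

Hence z = -7 is a pole of order 1.

Final answer: 1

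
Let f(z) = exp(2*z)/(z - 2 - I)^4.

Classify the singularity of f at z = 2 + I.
pole of order 4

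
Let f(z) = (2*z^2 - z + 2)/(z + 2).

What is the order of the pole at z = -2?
Factor the denominator:
  z + 2 = (z + 2)

The numerator P(z) = 2*z^2 - z + 2 has P(-2) = 12 ≠ 0, so no factor of (z + 2) cancels.
Near z = -2 we can therefore write f(z) = g(z)/(z + 2) with g analytic at -2 and g(-2) ≠ 0 (g is just the numerator).

Hence z = -2 is a pole of order 1.

Final answer: 1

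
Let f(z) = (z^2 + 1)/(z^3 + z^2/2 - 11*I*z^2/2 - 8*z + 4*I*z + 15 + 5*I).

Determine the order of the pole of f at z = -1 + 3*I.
2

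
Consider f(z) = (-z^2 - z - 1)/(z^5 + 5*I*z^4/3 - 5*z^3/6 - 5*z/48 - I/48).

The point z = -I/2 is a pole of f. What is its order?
Factor the denominator:
  z^5 + 5*I*z^4/3 - 5*z^3/6 - 5*z/48 - I/48 = (z + I/2)^4*(z - I/3)

The numerator P(z) = -z^2 - z - 1 has P(-I/2) = -3/4 + I/2 ≠ 0, so no factor of (z + I/2) cancels.
Near z = -I/2 we can therefore write f(z) = g(z)/(z + I/2)^4 with g analytic at -I/2 and g(-I/2) ≠ 0 (g is the numerator divided by the remaining denominator factors).

Hence z = -I/2 is a pole of order 4.

Final answer: 4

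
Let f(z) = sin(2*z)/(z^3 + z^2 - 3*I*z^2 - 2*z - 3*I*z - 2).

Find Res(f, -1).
Write f(z) = P(z)/Q(z) with P(z) = sin(2*z) and Q(z) = z^3 + z^2 - 3*I*z^2 - 2*z - 3*I*z - 2.
The denominator factors as Q(z) = (z - 2*I)*(z - I)*(z + 1), so z = -1 is a simple zero of Q and P is analytic there; z = -1 is therefore a simple pole and
  Res(f, z₀) = P(z₀)/Q'(z₀).

Q'(z) = 3*z^2 + 2*z - 6*I*z - 2 - 3*I, so Q'(-1) = -1 + 3*I.
P(-1) = -sin(2).

Res(f, -1) = (-sin(2))/(-1 + 3*I) = (1/10 + 3*I/10)*sin(2)

Final answer: (1/10 + 3*I/10)*sin(2)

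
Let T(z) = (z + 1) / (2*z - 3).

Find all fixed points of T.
T(z) = z means z + 1 = z*(2*z - 3), i.e.
  2*z^2 - 4*z - 1 = 0.
Discriminant: (-4)^2 - 4*(2)*(-1) = 24, so the roots are real.
  z = (4 ± sqrt(24))/(2*(2))
Fixed points: {1 - sqrt(6)/2, 1 + sqrt(6)/2}

Final answer: {1 - sqrt(6)/2, 1 + sqrt(6)/2}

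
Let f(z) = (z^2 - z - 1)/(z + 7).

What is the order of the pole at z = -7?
1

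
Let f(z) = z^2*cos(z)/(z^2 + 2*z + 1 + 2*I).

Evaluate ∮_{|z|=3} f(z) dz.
By the residue theorem, ∮_C f(z) dz = 2πi · (sum of the residues of f at the poles inside |z| = 3).

The denominator factors as (z + I)*(z + 2 - I), so the singularities of f are simple poles at z = -I, z = -2 + I.
  |-I|² = 1 < 9 = 3², so this pole is inside the contour.
  |-2 + I|² = 5 < 9 = 3², so this pole is inside the contour.

With P(z) = z^2*cos(z) and Q(z) = z^2 + 2*z + 1 + 2*I, each pole is simple, so Res(f, z₀) = P(z₀)/Q'(z₀) with Q'(z) = 2*z + 2.
  Res(f, -I) = P(-I)/Q'(-I) = (-cosh(1))/(2 - 2*I) = (-1/4 - I/4)*cosh(1)
  Res(f, -2 + I) = P(-2 + I)/Q'(-2 + I) = ((3 - 4*I)*cos(2 - I))/(-2 + 2*I) = (-7/4 + I/4)*cos(2 - I)

Sum of residues inside C: (-7/4 + I/4)*cos(2 - I) + (-1/4 - I/4)*cosh(1)
∮_C f(z) dz = 2πi · ((-7/4 + I/4)*cos(2 - I) + (-1/4 - I/4)*cosh(1)) = pi*(1/2 - I/2)*cosh(1) + pi*(-1/2 - 7*I/2)*cos(2 - I)

Final answer: pi*(1/2 - I/2)*cosh(1) + pi*(-1/2 - 7*I/2)*cos(2 - I)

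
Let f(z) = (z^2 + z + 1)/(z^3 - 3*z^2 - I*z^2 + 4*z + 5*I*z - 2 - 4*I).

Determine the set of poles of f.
The singularities of f are the zeros of the denominator. Factoring,
  z^3 - 3*z^2 - I*z^2 + 4*z + 5*I*z - 2 - 4*I = (z - 2*I)*(z - 1)*(z - 2 + I)
so the candidates are z = 2*I, z = 1, z = 2 - I.

Check the numerator P(z) = z^2 + z + 1 at each one:
  P(2*I) = -3 + 2*I ≠ 0, so z = 2*I is a (simple) pole.
  P(1) = 3 ≠ 0, so z = 1 is a (simple) pole.
  P(2 - I) = 6 - 5*I ≠ 0, so z = 2 - I is a (simple) pole.

Poles of f: {2*I, 1, 2 - I}

Final answer: {2*I, 1, 2 - I}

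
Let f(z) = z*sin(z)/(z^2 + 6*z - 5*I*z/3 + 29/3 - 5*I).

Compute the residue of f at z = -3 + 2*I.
Write f(z) = P(z)/Q(z) with P(z) = z*sin(z) and Q(z) = z^2 + 6*z - 5*I*z/3 + 29/3 - 5*I.
The denominator factors as Q(z) = (z + 3 + I/3)*(z + 3 - 2*I), so z = -3 + 2*I is a simple zero of Q and P is analytic there; z = -3 + 2*I is therefore a simple pole and
  Res(f, z₀) = P(z₀)/Q'(z₀).

Q'(z) = 2*z + 6 - 5*I/3, so Q'(-3 + 2*I) = 7*I/3.
P(-3 + 2*I) = (3 - 2*I)*sin(3 - 2*I).

Res(f, -3 + 2*I) = ((3 - 2*I)*sin(3 - 2*I))/(7*I/3) = (-6/7 - 9*I/7)*sin(3 - 2*I)

Final answer: (-6/7 - 9*I/7)*sin(3 - 2*I)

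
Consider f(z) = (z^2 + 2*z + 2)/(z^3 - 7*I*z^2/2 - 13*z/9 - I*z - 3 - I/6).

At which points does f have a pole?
The singularities of f are the zeros of the denominator. Factoring,
  z^3 - 7*I*z^2/2 - 13*z/9 - I*z - 3 - I/6 = (z + 2/3 + I/2)*(z - 2/3 - I)*(z - 3*I)
so the candidates are z = -2/3 - I/2, z = 2/3 + I, z = 3*I.

Check the numerator P(z) = z^2 + 2*z + 2 at each one:
  P(-2/3 - I/2) = 31/36 - I/3 ≠ 0, so z = -2/3 - I/2 is a (simple) pole.
  P(2/3 + I) = 25/9 + 10*I/3 ≠ 0, so z = 2/3 + I is a (simple) pole.
  P(3*I) = -7 + 6*I ≠ 0, so z = 3*I is a (simple) pole.

Poles of f: {-2/3 - I/2, 3*I, 2/3 + I}

Final answer: {-2/3 - I/2, 3*I, 2/3 + I}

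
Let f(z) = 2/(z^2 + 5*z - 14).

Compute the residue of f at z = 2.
Write f(z) = P(z)/Q(z) with P(z) = 2 and Q(z) = z^2 + 5*z - 14.
The denominator factors as Q(z) = (z - 2)*(z + 7), so z = 2 is a simple zero of Q and P is analytic there; z = 2 is therefore a simple pole and
  Res(f, z₀) = P(z₀)/Q'(z₀).

Q'(z) = 2*z + 5, so Q'(2) = 9.
P(2) = 2.

Res(f, 2) = (2)/(9) = 2/9

Final answer: 2/9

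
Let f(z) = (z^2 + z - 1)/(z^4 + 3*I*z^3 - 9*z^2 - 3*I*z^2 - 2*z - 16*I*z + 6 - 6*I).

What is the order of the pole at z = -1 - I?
Factor the denominator:
  z^4 + 3*I*z^3 - 9*z^2 - 3*I*z^2 - 2*z - 16*I*z + 6 - 6*I = (z + 1 + I)^3*(z - 3)

The numerator P(z) = z^2 + z - 1 has P(-1 - I) = -2 + I ≠ 0, so no factor of (z + 1 + I) cancels.
Near z = -1 - I we can therefore write f(z) = g(z)/(z + 1 + I)^3 with g analytic at -1 - I and g(-1 - I) ≠ 0 (g is the numerator divided by the remaining denominator factors).

Hence z = -1 - I is a pole of order 3.

Final answer: 3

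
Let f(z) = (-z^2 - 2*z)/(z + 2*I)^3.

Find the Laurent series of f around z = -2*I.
Put w = z - (-2*I), i.e. z = w - 2*I. The denominator is w^3, so it suffices to rewrite the numerator in powers of w.

P(z) = -z^2 - 2*z
P(w - 2*I) = 4 + 4*I + (-2 + 4*I)*w - w^2

Dividing each term by w^3:
  f = (4 + 4*I)/w^3 + (-2 + 4*I)/w^2 - 1/w

Substituting back w = z + 2*I:
  f(z) = (4 + 4*I)/(z + 2*I)^3 + (-2 + 4*I)/(z + 2*I)^2 - 1/(z + 2*I)

The series is finite because the numerator is a polynomial; the negative powers form the principal part, and the coefficient of 1/(z + 2*I) gives Res(f, -2*I) = -1.

Final answer: (4 + 4*I)/(z + 2*I)^3 + (-2 + 4*I)/(z + 2*I)^2 - 1/(z + 2*I)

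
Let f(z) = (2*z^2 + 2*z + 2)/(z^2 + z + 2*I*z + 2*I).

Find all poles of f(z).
The singularities of f are the zeros of the denominator. Factoring,
  z^2 + z + 2*I*z + 2*I = (z + 2*I)*(z + 1)
so the candidates are z = -2*I, z = -1.

Check the numerator P(z) = 2*z^2 + 2*z + 2 at each one:
  P(-2*I) = -6 - 4*I ≠ 0, so z = -2*I is a (simple) pole.
  P(-1) = 2 ≠ 0, so z = -1 is a (simple) pole.

Poles of f: {-1, -2*I}

Final answer: {-1, -2*I}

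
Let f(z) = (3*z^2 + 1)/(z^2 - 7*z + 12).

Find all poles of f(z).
{3, 4}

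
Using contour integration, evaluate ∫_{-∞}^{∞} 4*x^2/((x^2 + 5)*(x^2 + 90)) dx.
Let f(z) = 4*z^2/((z^2 + 5)*(z^2 + 90)). The denominator has no real zeros and deg Q - deg P = 2 ≥ 2, so the integral of f over the upper semicircle |z| = R tends to 0 as R → ∞. Closing the contour in the upper half-plane,
  ∫_{-∞}^{∞} f(x) dx = 2πi · Σ Res(f, z_k)  over the poles with Im z_k > 0.

Zeros of the denominator: z^2 + 5 = 0 gives z = ±sqrt(5)*I; z^2 + 90 = 0 gives z = ±3*sqrt(10)*I.
Upper half-plane: z = 3*sqrt(10)*I, z = sqrt(5)*I (simple).

Each pole is a simple zero of Q(z) = z^4 + 95*z^2 + 450, so Res(f, z₀) = P(z₀)/Q'(z₀) with P(z) = 4*z^2, Q'(z) = 4*z^3 + 190*z:
  Res(f, 3*sqrt(10)*I) = (-360)/(-510*sqrt(10)*I) = -6*sqrt(10)*I/85
  Res(f, sqrt(5)*I) = (-20)/(170*sqrt(5)*I) = 2*sqrt(5)*I/85

Sum of residues: 2*I*(-3*sqrt(10) + sqrt(5))/85
∫_{-∞}^{∞} f(x) dx = 2πi · (2*I*(-3*sqrt(10) + sqrt(5))/85) = 4*pi*(-sqrt(5) + 3*sqrt(10))/85

Final answer: 4*pi*(-sqrt(5) + 3*sqrt(10))/85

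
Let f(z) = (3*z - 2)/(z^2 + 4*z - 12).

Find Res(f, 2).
1/2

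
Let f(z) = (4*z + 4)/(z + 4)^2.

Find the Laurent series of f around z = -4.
-12/(z + 4)^2 + 4/(z + 4)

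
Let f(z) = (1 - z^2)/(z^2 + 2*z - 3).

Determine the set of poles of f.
The singularities of f are the zeros of the denominator. Factoring,
  z^2 + 2*z - 3 = (z + 3)*(z - 1)
so the candidates are z = -3, z = 1.

Check the numerator P(z) = 1 - z^2 at each one:
  P(-3) = -8 ≠ 0, so z = -3 is a (simple) pole.
  P(1) = 0, so the factor (z - 1) cancels and z = 1 is only a removable singularity, not a pole.

Poles of f: {-3}

Final answer: {-3}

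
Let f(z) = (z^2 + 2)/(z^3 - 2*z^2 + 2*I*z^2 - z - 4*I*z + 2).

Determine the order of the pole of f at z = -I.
Factor the denominator:
  z^3 - 2*z^2 + 2*I*z^2 - z - 4*I*z + 2 = (z + I)^2*(z - 2)

The numerator P(z) = z^2 + 2 has P(-I) = 1 ≠ 0, so no factor of (z + I) cancels.
Near z = -I we can therefore write f(z) = g(z)/(z + I)^2 with g analytic at -I and g(-I) ≠ 0 (g is the numerator divided by the remaining denominator factors).

Hence z = -I is a pole of order 2.

Final answer: 2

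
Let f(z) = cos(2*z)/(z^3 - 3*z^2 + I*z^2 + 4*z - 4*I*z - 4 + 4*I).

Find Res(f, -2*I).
Write f(z) = P(z)/Q(z) with P(z) = cos(2*z) and Q(z) = z^3 - 3*z^2 + I*z^2 + 4*z - 4*I*z - 4 + 4*I.
The denominator factors as Q(z) = (z - 1 - I)*(z + 2*I)*(z - 2), so z = -2*I is a simple zero of Q and P is analytic there; z = -2*I is therefore a simple pole and
  Res(f, z₀) = P(z₀)/Q'(z₀).

Q'(z) = 3*z^2 - 6*z + 2*I*z + 4 - 4*I, so Q'(-2*I) = -4 + 8*I.
P(-2*I) = cosh(4).

Res(f, -2*I) = (cosh(4))/(-4 + 8*I) = (-1/20 - I/10)*cosh(4)

Final answer: (-1/20 - I/10)*cosh(4)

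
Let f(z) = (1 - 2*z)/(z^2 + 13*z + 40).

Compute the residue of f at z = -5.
Write f(z) = P(z)/Q(z) with P(z) = 1 - 2*z and Q(z) = z^2 + 13*z + 40.
The denominator factors as Q(z) = (z + 5)*(z + 8), so z = -5 is a simple zero of Q and P is analytic there; z = -5 is therefore a simple pole and
  Res(f, z₀) = P(z₀)/Q'(z₀).

Q'(z) = 2*z + 13, so Q'(-5) = 3.
P(-5) = 11.

Res(f, -5) = (11)/(3) = 11/3

Final answer: 11/3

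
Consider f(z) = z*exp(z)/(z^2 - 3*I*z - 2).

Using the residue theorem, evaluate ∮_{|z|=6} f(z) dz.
By the residue theorem, ∮_C f(z) dz = 2πi · (sum of the residues of f at the poles inside |z| = 6).

The denominator factors as (z - I)*(z - 2*I), so the singularities of f are simple poles at z = I, z = 2*I.
  |I|² = 1 < 36 = 6², so this pole is inside the contour.
  |2*I|² = 4 < 36 = 6², so this pole is inside the contour.

With P(z) = z*exp(z) and Q(z) = z^2 - 3*I*z - 2, each pole is simple, so Res(f, z₀) = P(z₀)/Q'(z₀) with Q'(z) = 2*z - 3*I.
  Res(f, I) = P(I)/Q'(I) = (I*exp(I))/(-I) = -exp(I)
  Res(f, 2*I) = P(2*I)/Q'(2*I) = (2*I*exp(2*I))/(I) = 2*exp(2*I)

Sum of residues inside C: -exp(I) + 2*exp(2*I)
∮_C f(z) dz = 2πi · (-exp(I) + 2*exp(2*I)) = 4*I*pi*exp(2*I) - 2*I*pi*exp(I)

Final answer: 4*I*pi*exp(2*I) - 2*I*pi*exp(I)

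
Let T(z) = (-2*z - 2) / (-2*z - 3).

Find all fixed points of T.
{-sqrt(17)/4 - 1/4, -1/4 + sqrt(17)/4}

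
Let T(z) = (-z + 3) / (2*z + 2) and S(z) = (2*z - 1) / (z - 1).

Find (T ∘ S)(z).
(z - 2)/(6*z - 4)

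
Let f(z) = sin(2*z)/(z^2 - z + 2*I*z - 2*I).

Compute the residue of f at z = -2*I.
Write f(z) = P(z)/Q(z) with P(z) = sin(2*z) and Q(z) = z^2 - z + 2*I*z - 2*I.
The denominator factors as Q(z) = (z - 1)*(z + 2*I), so z = -2*I is a simple zero of Q and P is analytic there; z = -2*I is therefore a simple pole and
  Res(f, z₀) = P(z₀)/Q'(z₀).

Q'(z) = 2*z - 1 + 2*I, so Q'(-2*I) = -1 - 2*I.
P(-2*I) = -I*sinh(4).

Res(f, -2*I) = (-I*sinh(4))/(-1 - 2*I) = (2/5 + I/5)*sinh(4)

Final answer: (2/5 + I/5)*sinh(4)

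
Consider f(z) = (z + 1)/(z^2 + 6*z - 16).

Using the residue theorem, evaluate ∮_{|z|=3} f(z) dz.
By the residue theorem, ∮_C f(z) dz = 2πi · (sum of the residues of f at the poles inside |z| = 3).

The denominator factors as (z + 8)*(z - 2), so the singularities of f are simple poles at z = -8, z = 2.
  |-8|² = 64 > 9 = 3², so this pole is outside the contour.
  |2|² = 4 < 9 = 3², so this pole is inside the contour.

With P(z) = z + 1 and Q(z) = z^2 + 6*z - 16, each pole is simple, so Res(f, z₀) = P(z₀)/Q'(z₀) with Q'(z) = 2*z + 6.
  Res(f, 2) = P(2)/Q'(2) = (3)/(10) = 3/10

∮_C f(z) dz = 2πi · (3/10) = 3*I*pi/5

Final answer: 3*I*pi/5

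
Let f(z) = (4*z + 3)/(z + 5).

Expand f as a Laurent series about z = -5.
-17/(z + 5) + 4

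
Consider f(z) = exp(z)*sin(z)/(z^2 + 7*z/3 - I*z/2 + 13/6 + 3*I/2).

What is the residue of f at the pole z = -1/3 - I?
Write f(z) = P(z)/Q(z) with P(z) = exp(z)*sin(z) and Q(z) = z^2 + 7*z/3 - I*z/2 + 13/6 + 3*I/2.
The denominator factors as Q(z) = (z + 1/3 + I)*(z + 2 - 3*I/2), so z = -1/3 - I is a simple zero of Q and P is analytic there; z = -1/3 - I is therefore a simple pole and
  Res(f, z₀) = P(z₀)/Q'(z₀).

Q'(z) = 2*z + 7/3 - I/2, so Q'(-1/3 - I) = 5/3 - 5*I/2.
P(-1/3 - I) = -exp(-1/3 - I)*sin(1/3 + I).

Res(f, -1/3 - I) = (-exp(-1/3 - I)*sin(1/3 + I))/(5/3 - 5*I/2) = (-12/65 - 18*I/65)*exp(-1/3 - I)*sin(1/3 + I)

Final answer: (-12/65 - 18*I/65)*exp(-1/3 - I)*sin(1/3 + I)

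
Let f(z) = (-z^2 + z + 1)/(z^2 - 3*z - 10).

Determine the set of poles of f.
{-2, 5}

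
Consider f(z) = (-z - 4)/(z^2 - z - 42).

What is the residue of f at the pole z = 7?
Write f(z) = P(z)/Q(z) with P(z) = -z - 4 and Q(z) = z^2 - z - 42.
The denominator factors as Q(z) = (z + 6)*(z - 7), so z = 7 is a simple zero of Q and P is analytic there; z = 7 is therefore a simple pole and
  Res(f, z₀) = P(z₀)/Q'(z₀).

Q'(z) = 2*z - 1, so Q'(7) = 13.
P(7) = -11.

Res(f, 7) = (-11)/(13) = -11/13

Final answer: -11/13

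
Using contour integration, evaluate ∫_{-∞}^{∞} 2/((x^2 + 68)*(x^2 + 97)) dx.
Let f(z) = 2/((z^2 + 68)*(z^2 + 97)). The denominator has no real zeros and deg Q - deg P = 4 ≥ 2, so the integral of f over the upper semicircle |z| = R tends to 0 as R → ∞. Closing the contour in the upper half-plane,
  ∫_{-∞}^{∞} f(x) dx = 2πi · Σ Res(f, z_k)  over the poles with Im z_k > 0.

Zeros of the denominator: z^2 + 68 = 0 gives z = ±2*sqrt(17)*I; z^2 + 97 = 0 gives z = ±sqrt(97)*I.
Upper half-plane: z = 2*sqrt(17)*I, z = sqrt(97)*I (simple).

Each pole is a simple zero of Q(z) = z^4 + 165*z^2 + 6596, so Res(f, z₀) = P(z₀)/Q'(z₀) with P(z) = 2, Q'(z) = 4*z^3 + 330*z:
  Res(f, 2*sqrt(17)*I) = (2)/(116*sqrt(17)*I) = -sqrt(17)*I/986
  Res(f, sqrt(97)*I) = (2)/(-58*sqrt(97)*I) = sqrt(97)*I/2813

Sum of residues: I*(-sqrt(17)/986 + sqrt(97)/2813)
∫_{-∞}^{∞} f(x) dx = 2πi · (I*(-sqrt(17)/986 + sqrt(97)/2813)) = pi*(-34*sqrt(97) + 97*sqrt(17))/47821

Final answer: pi*(-34*sqrt(97) + 97*sqrt(17))/47821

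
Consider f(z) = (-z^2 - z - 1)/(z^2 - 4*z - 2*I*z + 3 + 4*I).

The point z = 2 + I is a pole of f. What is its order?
Factor the denominator:
  z^2 - 4*z - 2*I*z + 3 + 4*I = (z - 2 - I)^2

The numerator P(z) = -z^2 - z - 1 has P(2 + I) = -6 - 5*I ≠ 0, so no factor of (z - 2 - I) cancels.
Near z = 2 + I we can therefore write f(z) = g(z)/(z - 2 - I)^2 with g analytic at 2 + I and g(2 + I) ≠ 0 (g is just the numerator).

Hence z = 2 + I is a pole of order 2.

Final answer: 2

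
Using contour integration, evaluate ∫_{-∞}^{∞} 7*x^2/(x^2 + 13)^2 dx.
Let f(z) = 7*z^2/(z^2 + 13)^2. The denominator has no real zeros and deg Q - deg P = 2 ≥ 2, so the integral of f over the upper semicircle |z| = R tends to 0 as R → ∞. Closing the contour in the upper half-plane,
  ∫_{-∞}^{∞} f(x) dx = 2πi · Σ Res(f, z_k)  over the poles with Im z_k > 0.

Zeros of the denominator: z^2 + 13 = 0 gives z = ±sqrt(13)*I.
Upper half-plane: z = sqrt(13)*I (a pole of order 2).

Write f(z) = g(z)/(z - sqrt(13)*I)^2 with g(z) = 7*z^2/(z + sqrt(13)*I)^2. For a double pole, Res(f, z₀) = g'(z₀):
  g'(z) = 14*sqrt(13)*I*z/(z + sqrt(13)*I)^3
  Res(f, sqrt(13)*I) = g'(sqrt(13)*I) = -7*sqrt(13)*I/52

∫_{-∞}^{∞} f(x) dx = 2πi · (-7*sqrt(13)*I/52) = 7*sqrt(13)*pi/26

Final answer: 7*sqrt(13)*pi/26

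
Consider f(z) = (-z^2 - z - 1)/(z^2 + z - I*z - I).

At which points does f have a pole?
{-1, I}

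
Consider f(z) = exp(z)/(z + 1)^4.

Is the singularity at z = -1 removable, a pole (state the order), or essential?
Write f(z) = g(z)/(z + 1)^4 with g(z) = exp(z).
g is entire and g(-1) = exp(-1) ≠ 0, so no factor of (z + 1) cancels: the Laurent expansion of f about z = -1 starts at the power -4, i.e. lim_{z→z₀} (z - z₀)^4 f(z) = exp(-1) is finite and nonzero.
So z = -1 is a pole of order 4.

Final answer: pole of order 4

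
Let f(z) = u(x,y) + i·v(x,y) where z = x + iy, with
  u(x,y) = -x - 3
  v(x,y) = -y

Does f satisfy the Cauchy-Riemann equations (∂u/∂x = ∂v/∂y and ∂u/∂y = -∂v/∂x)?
∂u/∂x = -1
∂v/∂y = -1
∂u/∂y = 0
∂v/∂x = 0
∂u/∂x = ∂v/∂y and ∂u/∂y = -∂v/∂x hold identically; f is analytic.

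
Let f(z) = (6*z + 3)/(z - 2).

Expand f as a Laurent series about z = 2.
Put w = z - (2), i.e. z = w + 2. The denominator is w, so it suffices to rewrite the numerator in powers of w.

P(z) = 6*z + 3
P(w + 2) = 15 + 6*w

Dividing each term by w:
  f = 15/w + 6

Substituting back w = z - 2:
  f(z) = 15/(z - 2) + 6

The series is finite because the numerator is a polynomial; the negative powers form the principal part, and the coefficient of 1/(z - 2) gives Res(f, 2) = 15.

Final answer: 15/(z - 2) + 6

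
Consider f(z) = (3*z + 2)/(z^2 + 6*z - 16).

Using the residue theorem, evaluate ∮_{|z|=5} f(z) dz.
By the residue theorem, ∮_C f(z) dz = 2πi · (sum of the residues of f at the poles inside |z| = 5).

The denominator factors as (z - 2)*(z + 8), so the singularities of f are simple poles at z = 2, z = -8.
  |2|² = 4 < 25 = 5², so this pole is inside the contour.
  |-8|² = 64 > 25 = 5², so this pole is outside the contour.

With P(z) = 3*z + 2 and Q(z) = z^2 + 6*z - 16, each pole is simple, so Res(f, z₀) = P(z₀)/Q'(z₀) with Q'(z) = 2*z + 6.
  Res(f, 2) = P(2)/Q'(2) = (8)/(10) = 4/5

∮_C f(z) dz = 2πi · (4/5) = 8*I*pi/5

Final answer: 8*I*pi/5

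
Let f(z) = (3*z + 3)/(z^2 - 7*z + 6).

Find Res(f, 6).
Write f(z) = P(z)/Q(z) with P(z) = 3*z + 3 and Q(z) = z^2 - 7*z + 6.
The denominator factors as Q(z) = (z - 1)*(z - 6), so z = 6 is a simple zero of Q and P is analytic there; z = 6 is therefore a simple pole and
  Res(f, z₀) = P(z₀)/Q'(z₀).

Q'(z) = 2*z - 7, so Q'(6) = 5.
P(6) = 21.

Res(f, 6) = (21)/(5) = 21/5

Final answer: 21/5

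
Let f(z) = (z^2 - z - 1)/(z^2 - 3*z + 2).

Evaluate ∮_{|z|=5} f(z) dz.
By the residue theorem, ∮_C f(z) dz = 2πi · (sum of the residues of f at the poles inside |z| = 5).

The denominator factors as (z - 2)*(z - 1), so the singularities of f are simple poles at z = 2, z = 1.
  |2|² = 4 < 25 = 5², so this pole is inside the contour.
  |1|² = 1 < 25 = 5², so this pole is inside the contour.

With P(z) = z^2 - z - 1 and Q(z) = z^2 - 3*z + 2, each pole is simple, so Res(f, z₀) = P(z₀)/Q'(z₀) with Q'(z) = 2*z - 3.
  Res(f, 2) = P(2)/Q'(2) = (1)/(1) = 1
  Res(f, 1) = P(1)/Q'(1) = (-1)/(-1) = 1

Sum of residues inside C: 2
∮_C f(z) dz = 2πi · (2) = 4*I*pi

Final answer: 4*I*pi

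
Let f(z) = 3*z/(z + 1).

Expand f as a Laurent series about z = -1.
-3/(z + 1) + 3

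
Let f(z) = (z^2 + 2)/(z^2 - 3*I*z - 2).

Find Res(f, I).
Write f(z) = P(z)/Q(z) with P(z) = z^2 + 2 and Q(z) = z^2 - 3*I*z - 2.
The denominator factors as Q(z) = (z - 2*I)*(z - I), so z = I is a simple zero of Q and P is analytic there; z = I is therefore a simple pole and
  Res(f, z₀) = P(z₀)/Q'(z₀).

Q'(z) = 2*z - 3*I, so Q'(I) = -I.
P(I) = 1.

Res(f, I) = (1)/(-I) = I

Final answer: I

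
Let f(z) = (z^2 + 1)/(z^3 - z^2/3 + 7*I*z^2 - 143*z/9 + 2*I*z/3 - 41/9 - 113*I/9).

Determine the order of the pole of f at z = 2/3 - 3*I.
Factor the denominator:
  z^3 - z^2/3 + 7*I*z^2 - 143*z/9 + 2*I*z/3 - 41/9 - 113*I/9 = (z - 2/3 + 3*I)^2*(z + 1 + I)

The numerator P(z) = z^2 + 1 has P(2/3 - 3*I) = -68/9 - 4*I ≠ 0, so no factor of (z - 2/3 + 3*I) cancels.
Near z = 2/3 - 3*I we can therefore write f(z) = g(z)/(z - 2/3 + 3*I)^2 with g analytic at 2/3 - 3*I and g(2/3 - 3*I) ≠ 0 (g is the numerator divided by the remaining denominator factors).

Hence z = 2/3 - 3*I is a pole of order 2.

Final answer: 2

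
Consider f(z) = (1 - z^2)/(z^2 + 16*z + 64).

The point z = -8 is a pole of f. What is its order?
Factor the denominator:
  z^2 + 16*z + 64 = (z + 8)^2

The numerator P(z) = 1 - z^2 has P(-8) = -63 ≠ 0, so no factor of (z + 8) cancels.
Near z = -8 we can therefore write f(z) = g(z)/(z + 8)^2 with g analytic at -8 and g(-8) ≠ 0 (g is just the numerator).

Hence z = -8 is a pole of order 2.

Final answer: 2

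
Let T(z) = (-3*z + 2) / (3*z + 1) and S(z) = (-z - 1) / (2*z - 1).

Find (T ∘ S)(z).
(T ∘ S)(z) = T(S(z)) = ((-3)*S(z) + (2))/((3)*S(z) + (1)). Multiply numerator and denominator by 2*z - 1:
  numerator:   (-3)*(-z - 1) + (2)*(2*z - 1) = 7*z + 1
  denominator: (3)*(-z - 1) + (1)*(2*z - 1) = -z - 4
(T ∘ S)(z) = (7*z + 1)/(-z - 4) = (-7*z - 1)/(z + 4)

Final answer: (-7*z - 1)/(z + 4)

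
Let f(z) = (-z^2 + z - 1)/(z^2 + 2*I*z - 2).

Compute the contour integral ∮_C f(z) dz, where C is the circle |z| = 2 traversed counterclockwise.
By the residue theorem, ∮_C f(z) dz = 2πi · (sum of the residues of f at the poles inside |z| = 2).

The denominator factors as (z - 1 + I)*(z + 1 + I), so the singularities of f are simple poles at z = 1 - I, z = -1 - I.
  |1 - I|² = 2 < 4 = 2², so this pole is inside the contour.
  |-1 - I|² = 2 < 4 = 2², so this pole is inside the contour.

With P(z) = -z^2 + z - 1 and Q(z) = z^2 + 2*I*z - 2, each pole is simple, so Res(f, z₀) = P(z₀)/Q'(z₀) with Q'(z) = 2*z + 2*I.
  Res(f, 1 - I) = P(1 - I)/Q'(1 - I) = (I)/(2) = I/2
  Res(f, -1 - I) = P(-1 - I)/Q'(-1 - I) = (-2 - 3*I)/(-2) = 1 + 3*I/2

Sum of residues inside C: 1 + 2*I
∮_C f(z) dz = 2πi · (1 + 2*I) = pi*(-4 + 2*I)

Final answer: pi*(-4 + 2*I)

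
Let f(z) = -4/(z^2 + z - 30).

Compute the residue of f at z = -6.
4/11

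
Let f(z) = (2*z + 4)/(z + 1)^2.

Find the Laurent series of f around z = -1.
Put w = z - (-1), i.e. z = w - 1. The denominator is w^2, so it suffices to rewrite the numerator in powers of w.

P(z) = 2*z + 4
P(w - 1) = 2 + 2*w

Dividing each term by w^2:
  f = 2/w^2 + 2/w

Substituting back w = z + 1:
  f(z) = 2/(z + 1)^2 + 2/(z + 1)

The series is finite because the numerator is a polynomial; the negative powers form the principal part, and the coefficient of 1/(z + 1) gives Res(f, -1) = 2.

Final answer: 2/(z + 1)^2 + 2/(z + 1)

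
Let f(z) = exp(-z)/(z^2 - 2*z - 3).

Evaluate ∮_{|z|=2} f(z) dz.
By the residue theorem, ∮_C f(z) dz = 2πi · (sum of the residues of f at the poles inside |z| = 2).

The denominator factors as (z - 3)*(z + 1), so the singularities of f are simple poles at z = 3, z = -1.
  |3|² = 9 > 4 = 2², so this pole is outside the contour.
  |-1|² = 1 < 4 = 2², so this pole is inside the contour.

With P(z) = exp(-z) and Q(z) = z^2 - 2*z - 3, each pole is simple, so Res(f, z₀) = P(z₀)/Q'(z₀) with Q'(z) = 2*z - 2.
  Res(f, -1) = P(-1)/Q'(-1) = (exp(1))/(-4) = -exp(1)/4

∮_C f(z) dz = 2πi · (-exp(1)/4) = -exp(1)*I*pi/2

Final answer: -exp(1)*I*pi/2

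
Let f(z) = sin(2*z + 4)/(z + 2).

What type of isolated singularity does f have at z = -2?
Let u = z + 2. The argument of sin is 2*z + 4 = 2u, so
  f = sin(2u)/u = ((2u) - (2u)^3/6 + ...)/u = 2 - (4/3)*u^2 + ...
The Laurent expansion about u = 0 has no negative powers; equivalently lim_{z→-2} f(z) = 2 exists and is finite.
So the singularity is removable.

Final answer: removable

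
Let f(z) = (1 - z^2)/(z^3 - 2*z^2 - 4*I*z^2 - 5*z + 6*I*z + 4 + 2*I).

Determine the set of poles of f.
{I, 2*I, 2 + I}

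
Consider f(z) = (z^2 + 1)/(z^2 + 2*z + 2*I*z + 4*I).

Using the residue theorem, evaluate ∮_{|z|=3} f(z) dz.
pi*(4 - 4*I)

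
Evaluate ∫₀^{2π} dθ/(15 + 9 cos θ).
Let J = ∫₀^{2π} dθ/(15 + 9 cos θ).
Put z = e^{iθ}: then cos θ = (z + 1/z)/2, dθ = dz/(iz), and z runs once counterclockwise around |z| = 1:
  J = ∮_{|z|=1} 1/(15 + 9*(z + 1/z)/2) · dz/(iz) = (2/i) ∮_{|z|=1} dz/(9*z^2 + 30*z + 9).
The roots of 9*z^2 + 30*z + 9 are z = (-15 ± sqrt(15^2 - 9^2))/9, with sqrt(144) = 12; their product is 1, so only z₊ = -1/3 lies inside the unit circle (z₋ = -3 lies outside).
z₊ is a simple zero of q(z) = 9*z^2 + 30*z + 9, so Res(1/q, z₊) = 1/q'(z₊) with q'(z) = 18*z + 30; and q'(z₊) = 9*(z₊ - z₋) = 24.
Therefore J = (2/i) · 2πi · 1/(24) = 2*pi/(12) = pi/6

Final answer: pi/6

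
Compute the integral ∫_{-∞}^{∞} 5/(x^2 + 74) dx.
Let f(z) = 5/(z^2 + 74). The denominator has no real zeros and deg Q - deg P = 2 ≥ 2, so the integral of f over the upper semicircle |z| = R tends to 0 as R → ∞. Closing the contour in the upper half-plane,
  ∫_{-∞}^{∞} f(x) dx = 2πi · Σ Res(f, z_k)  over the poles with Im z_k > 0.

Zeros of the denominator: z^2 + 74 = 0 gives z = ±sqrt(74)*I.
Upper half-plane: z = sqrt(74)*I (simple).

Each pole is a simple zero of Q(z) = z^2 + 74, so Res(f, z₀) = P(z₀)/Q'(z₀) with P(z) = 5, Q'(z) = 2*z:
  Res(f, sqrt(74)*I) = (5)/(2*sqrt(74)*I) = -5*sqrt(74)*I/148

∫_{-∞}^{∞} f(x) dx = 2πi · (-5*sqrt(74)*I/148) = 5*sqrt(74)*pi/74

Final answer: 5*sqrt(74)*pi/74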